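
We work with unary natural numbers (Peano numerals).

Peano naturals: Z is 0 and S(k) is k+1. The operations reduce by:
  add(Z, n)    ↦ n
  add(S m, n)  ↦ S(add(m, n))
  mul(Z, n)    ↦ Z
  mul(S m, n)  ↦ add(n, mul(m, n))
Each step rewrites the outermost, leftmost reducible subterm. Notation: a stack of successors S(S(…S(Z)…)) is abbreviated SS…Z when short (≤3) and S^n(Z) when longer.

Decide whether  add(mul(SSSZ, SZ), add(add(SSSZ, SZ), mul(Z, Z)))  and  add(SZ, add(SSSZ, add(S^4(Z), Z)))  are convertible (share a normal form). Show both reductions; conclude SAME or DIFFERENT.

Term A:
  start: add(mul(SSSZ, SZ), add(add(SSSZ, SZ), mul(Z, Z)))
  step 1: add(add(SZ, mul(SSZ, SZ)), add(add(SSSZ, SZ), mul(Z, Z)))
  step 2: add(S(add(Z, mul(SSZ, SZ))), add(add(SSSZ, SZ), mul(Z, Z)))
  step 3: S(add(add(Z, mul(SSZ, SZ)), add(add(SSSZ, SZ), mul(Z, Z))))
  step 4: S(add(mul(SSZ, SZ), add(add(SSSZ, SZ), mul(Z, Z))))
  step 5: S(add(add(SZ, mul(SZ, SZ)), add(add(SSSZ, SZ), mul(Z, Z))))
  step 6: S(add(S(add(Z, mul(SZ, SZ))), add(add(SSSZ, SZ), mul(Z, Z))))
  step 7: S(S(add(add(Z, mul(SZ, SZ)), add(add(SSSZ, SZ), mul(Z, Z)))))
  step 8: S(S(add(mul(SZ, SZ), add(add(SSSZ, SZ), mul(Z, Z)))))
  step 9: S(S(add(add(SZ, mul(Z, SZ)), add(add(SSSZ, SZ), mul(Z, Z)))))
  step 10: S(S(add(S(add(Z, mul(Z, SZ))), add(add(SSSZ, SZ), mul(Z, Z)))))
  step 11: S(S(S(add(add(Z, mul(Z, SZ)), add(add(SSSZ, SZ), mul(Z, Z))))))
  step 12: S(S(S(add(mul(Z, SZ), add(add(SSSZ, SZ), mul(Z, Z))))))
  step 13: S(S(S(add(Z, add(add(SSSZ, SZ), mul(Z, Z))))))
  step 14: S(S(S(add(add(SSSZ, SZ), mul(Z, Z)))))
  step 15: S(S(S(add(S(add(SSZ, SZ)), mul(Z, Z)))))
  step 16: S(S(S(S(add(add(SSZ, SZ), mul(Z, Z))))))
  step 17: S(S(S(S(add(S(add(SZ, SZ)), mul(Z, Z))))))
  step 18: S(S(S(S(S(add(add(SZ, SZ), mul(Z, Z)))))))
  step 19: S(S(S(S(S(add(S(add(Z, SZ)), mul(Z, Z)))))))
  step 20: S(S(S(S(S(S(add(add(Z, SZ), mul(Z, Z))))))))
  step 21: S(S(S(S(S(S(add(SZ, mul(Z, Z))))))))
  step 22: S(S(S(S(S(S(S(add(Z, mul(Z, Z)))))))))
  step 23: S(S(S(S(S(S(S(mul(Z, Z))))))))
  step 24: S^7(Z)

Term B:
  start: add(SZ, add(SSSZ, add(S^4(Z), Z)))
  step 1: S(add(Z, add(SSSZ, add(S^4(Z), Z))))
  step 2: S(add(SSSZ, add(S^4(Z), Z)))
  step 3: S(S(add(SSZ, add(S^4(Z), Z))))
  step 4: S(S(S(add(SZ, add(S^4(Z), Z)))))
  step 5: S(S(S(S(add(Z, add(S^4(Z), Z))))))
  step 6: S(S(S(S(add(S^4(Z), Z)))))
  step 7: S(S(S(S(S(add(SSSZ, Z))))))
  step 8: S(S(S(S(S(S(add(SSZ, Z)))))))
  step 9: S(S(S(S(S(S(S(add(SZ, Z))))))))
  step 10: S(S(S(S(S(S(S(S(add(Z, Z)))))))))
  step 11: S^8(Z)

Answer: DIFFERENT — A ⇓ S^7(Z), B ⇓ S^8(Z)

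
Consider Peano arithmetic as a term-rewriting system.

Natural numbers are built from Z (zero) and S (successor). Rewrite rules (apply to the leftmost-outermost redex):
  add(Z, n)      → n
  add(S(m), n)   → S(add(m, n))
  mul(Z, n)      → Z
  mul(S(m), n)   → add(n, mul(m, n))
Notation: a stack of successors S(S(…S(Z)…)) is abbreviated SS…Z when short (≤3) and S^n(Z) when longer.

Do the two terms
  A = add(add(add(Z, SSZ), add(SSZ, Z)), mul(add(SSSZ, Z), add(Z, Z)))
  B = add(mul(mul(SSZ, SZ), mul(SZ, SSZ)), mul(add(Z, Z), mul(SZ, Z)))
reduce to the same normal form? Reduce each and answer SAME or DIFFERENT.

Term A:
  start: add(add(add(Z, SSZ), add(SSZ, Z)), mul(add(SSSZ, Z), add(Z, Z)))
  [1] add(add(SSZ, add(SSZ, Z)), mul(add(SSSZ, Z), add(Z, Z)))
  [2] add(S(add(SZ, add(SSZ, Z))), mul(add(SSSZ, Z), add(Z, Z)))
  [3] S(add(add(SZ, add(SSZ, Z)), mul(add(SSSZ, Z), add(Z, Z))))
  [4] S(add(S(add(Z, add(SSZ, Z))), mul(add(SSSZ, Z), add(Z, Z))))
  [5] S(S(add(add(Z, add(SSZ, Z)), mul(add(SSSZ, Z), add(Z, Z)))))
  [6] S(S(add(add(SSZ, Z), mul(add(SSSZ, Z), add(Z, Z)))))
  [7] S(S(add(S(add(SZ, Z)), mul(add(SSSZ, Z), add(Z, Z)))))
  [8] S(S(S(add(add(SZ, Z), mul(add(SSSZ, Z), add(Z, Z))))))
  [9] S(S(S(add(S(add(Z, Z)), mul(add(SSSZ, Z), add(Z, Z))))))
  [10] S(S(S(S(add(add(Z, Z), mul(add(SSSZ, Z), add(Z, Z)))))))
  [11] S(S(S(S(add(Z, mul(add(SSSZ, Z), add(Z, Z)))))))
  [12] S(S(S(S(mul(add(SSSZ, Z), add(Z, Z))))))
  [13] S(S(S(S(mul(S(add(SSZ, Z)), add(Z, Z))))))
  [14] S(S(S(S(add(add(Z, Z), mul(add(SSZ, Z), add(Z, Z)))))))
  [15] S(S(S(S(add(Z, mul(add(SSZ, Z), add(Z, Z)))))))
  [16] S(S(S(S(mul(add(SSZ, Z), add(Z, Z))))))
  [17] S(S(S(S(mul(S(add(SZ, Z)), add(Z, Z))))))
  [18] S(S(S(S(add(add(Z, Z), mul(add(SZ, Z), add(Z, Z)))))))
  [19] S(S(S(S(add(Z, mul(add(SZ, Z), add(Z, Z)))))))
  [20] S(S(S(S(mul(add(SZ, Z), add(Z, Z))))))
  [21] S(S(S(S(mul(S(add(Z, Z)), add(Z, Z))))))
  [22] S(S(S(S(add(add(Z, Z), mul(add(Z, Z), add(Z, Z)))))))
  [23] S(S(S(S(add(Z, mul(add(Z, Z), add(Z, Z)))))))
  [24] S(S(S(S(mul(add(Z, Z), add(Z, Z))))))
  [25] S(S(S(S(mul(Z, add(Z, Z))))))
  [26] S^4(Z)

Term B:
  start: add(mul(mul(SSZ, SZ), mul(SZ, SSZ)), mul(add(Z, Z), mul(SZ, Z)))
  [1] add(mul(add(SZ, mul(SZ, SZ)), mul(SZ, SSZ)), mul(add(Z, Z), mul(SZ, Z)))
  [2] add(mul(S(add(Z, mul(SZ, SZ))), mul(SZ, SSZ)), mul(add(Z, Z), mul(SZ, Z)))
  [3] add(add(mul(SZ, SSZ), mul(add(Z, mul(SZ, SZ)), mul(SZ, SSZ))), mul(add(Z, Z), mul(SZ, Z)))
  [4] add(add(add(SSZ, mul(Z, SSZ)), mul(add(Z, mul(SZ, SZ)), mul(SZ, SSZ))), mul(add(Z, Z), mul(SZ, Z)))
  [5] add(add(S(add(SZ, mul(Z, SSZ))), mul(add(Z, mul(SZ, SZ)), mul(SZ, SSZ))), mul(add(Z, Z), mul(SZ, Z)))
  [6] add(S(add(add(SZ, mul(Z, SSZ)), mul(add(Z, mul(SZ, SZ)), mul(SZ, SSZ)))), mul(add(Z, Z), mul(SZ, Z)))
  [7] S(add(add(add(SZ, mul(Z, SSZ)), mul(add(Z, mul(SZ, SZ)), mul(SZ, SSZ))), mul(add(Z, Z), mul(SZ, Z))))
  [8] S(add(add(S(add(Z, mul(Z, SSZ))), mul(add(Z, mul(SZ, SZ)), mul(SZ, SSZ))), mul(add(Z, Z), mul(SZ, Z))))
  [9] S(add(S(add(add(Z, mul(Z, SSZ)), mul(add(Z, mul(SZ, SZ)), mul(SZ, SSZ)))), mul(add(Z, Z), mul(SZ, Z))))
  [10] S(S(add(add(add(Z, mul(Z, SSZ)), mul(add(Z, mul(SZ, SZ)), mul(SZ, SSZ))), mul(add(Z, Z), mul(SZ, Z)))))
  [11] S(S(add(add(mul(Z, SSZ), mul(add(Z, mul(SZ, SZ)), mul(SZ, SSZ))), mul(add(Z, Z), mul(SZ, Z)))))
  [12] S(S(add(add(Z, mul(add(Z, mul(SZ, SZ)), mul(SZ, SSZ))), mul(add(Z, Z), mul(SZ, Z)))))
  [13] S(S(add(mul(add(Z, mul(SZ, SZ)), mul(SZ, SSZ)), mul(add(Z, Z), mul(SZ, Z)))))
  [14] S(S(add(mul(mul(SZ, SZ), mul(SZ, SSZ)), mul(add(Z, Z), mul(SZ, Z)))))
  [15] S(S(add(mul(add(SZ, mul(Z, SZ)), mul(SZ, SSZ)), mul(add(Z, Z), mul(SZ, Z)))))
  [16] S(S(add(mul(S(add(Z, mul(Z, SZ))), mul(SZ, SSZ)), mul(add(Z, Z), mul(SZ, Z)))))
  [17] S(S(add(add(mul(SZ, SSZ), mul(add(Z, mul(Z, SZ)), mul(SZ, SSZ))), mul(add(Z, Z), mul(SZ, Z)))))
  [18] S(S(add(add(add(SSZ, mul(Z, SSZ)), mul(add(Z, mul(Z, SZ)), mul(SZ, SSZ))), mul(add(Z, Z), mul(SZ, Z)))))
  [19] S(S(add(add(S(add(SZ, mul(Z, SSZ))), mul(add(Z, mul(Z, SZ)), mul(SZ, SSZ))), mul(add(Z, Z), mul(SZ, Z)))))
  [20] S(S(add(S(add(add(SZ, mul(Z, SSZ)), mul(add(Z, mul(Z, SZ)), mul(SZ, SSZ)))), mul(add(Z, Z), mul(SZ, Z)))))
  [21] S(S(S(add(add(add(SZ, mul(Z, SSZ)), mul(add(Z, mul(Z, SZ)), mul(SZ, SSZ))), mul(add(Z, Z), mul(SZ, Z))))))
  [22] S(S(S(add(add(S(add(Z, mul(Z, SSZ))), mul(add(Z, mul(Z, SZ)), mul(SZ, SSZ))), mul(add(Z, Z), mul(SZ, Z))))))
  [23] S(S(S(add(S(add(add(Z, mul(Z, SSZ)), mul(add(Z, mul(Z, SZ)), mul(SZ, SSZ)))), mul(add(Z, Z), mul(SZ, Z))))))
  [24] S(S(S(S(add(add(add(Z, mul(Z, SSZ)), mul(add(Z, mul(Z, SZ)), mul(SZ, SSZ))), mul(add(Z, Z), mul(SZ, Z)))))))
  [25] S(S(S(S(add(add(mul(Z, SSZ), mul(add(Z, mul(Z, SZ)), mul(SZ, SSZ))), mul(add(Z, Z), mul(SZ, Z)))))))
  [26] S(S(S(S(add(add(Z, mul(add(Z, mul(Z, SZ)), mul(SZ, SSZ))), mul(add(Z, Z), mul(SZ, Z)))))))
  [27] S(S(S(S(add(mul(add(Z, mul(Z, SZ)), mul(SZ, SSZ)), mul(add(Z, Z), mul(SZ, Z)))))))
  [28] S(S(S(S(add(mul(mul(Z, SZ), mul(SZ, SSZ)), mul(add(Z, Z), mul(SZ, Z)))))))
  [29] S(S(S(S(add(mul(Z, mul(SZ, SSZ)), mul(add(Z, Z), mul(SZ, Z)))))))
  [30] S(S(S(S(add(Z, mul(add(Z, Z), mul(SZ, Z)))))))
  [31] S(S(S(S(mul(add(Z, Z), mul(SZ, Z))))))
  [32] S(S(S(S(mul(Z, mul(SZ, Z))))))
  [33] S^4(Z)

Answer: SAME — A ⇓ S^4(Z), B ⇓ S^4(Z)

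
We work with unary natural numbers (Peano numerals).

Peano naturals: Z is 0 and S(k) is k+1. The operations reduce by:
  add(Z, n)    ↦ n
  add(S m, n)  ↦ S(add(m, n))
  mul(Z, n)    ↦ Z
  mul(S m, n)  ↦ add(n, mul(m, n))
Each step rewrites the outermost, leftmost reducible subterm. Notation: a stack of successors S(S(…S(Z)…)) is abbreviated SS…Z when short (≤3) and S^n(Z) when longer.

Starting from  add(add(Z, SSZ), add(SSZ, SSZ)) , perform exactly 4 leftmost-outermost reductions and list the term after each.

Answer: after 4 steps: S(S(add(SSZ, SSZ)))

Reduction:
  start: add(add(Z, SSZ), add(SSZ, SSZ))
  [1] add(SSZ, add(SSZ, SSZ))
  [2] S(add(SZ, add(SSZ, SSZ)))
  [3] S(S(add(Z, add(SSZ, SSZ))))
  [4] S(S(add(SSZ, SSZ)))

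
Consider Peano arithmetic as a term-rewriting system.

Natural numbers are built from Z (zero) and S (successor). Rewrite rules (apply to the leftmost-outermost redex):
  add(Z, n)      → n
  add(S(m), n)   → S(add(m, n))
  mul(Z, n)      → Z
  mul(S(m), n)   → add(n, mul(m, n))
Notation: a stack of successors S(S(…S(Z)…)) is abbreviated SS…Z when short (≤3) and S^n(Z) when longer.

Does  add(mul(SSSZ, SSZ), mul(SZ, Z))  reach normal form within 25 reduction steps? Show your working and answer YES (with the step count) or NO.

Answer: YES — reaches normal form S^6(Z) in 23 ≤ 25 steps

Reduction:
  start: add(mul(SSSZ, SSZ), mul(SZ, Z))
  [1] add(add(SSZ, mul(SSZ, SSZ)), mul(SZ, Z))
  [2] add(S(add(SZ, mul(SSZ, SSZ))), mul(SZ, Z))
  [3] S(add(add(SZ, mul(SSZ, SSZ)), mul(SZ, Z)))
  [4] S(add(S(add(Z, mul(SSZ, SSZ))), mul(SZ, Z)))
  [5] S(S(add(add(Z, mul(SSZ, SSZ)), mul(SZ, Z))))
  [6] S(S(add(mul(SSZ, SSZ), mul(SZ, Z))))
  [7] S(S(add(add(SSZ, mul(SZ, SSZ)), mul(SZ, Z))))
  [8] S(S(add(S(add(SZ, mul(SZ, SSZ))), mul(SZ, Z))))
  [9] S(S(S(add(add(SZ, mul(SZ, SSZ)), mul(SZ, Z)))))
  [10] S(S(S(add(S(add(Z, mul(SZ, SSZ))), mul(SZ, Z)))))
  [11] S(S(S(S(add(add(Z, mul(SZ, SSZ)), mul(SZ, Z))))))
  [12] S(S(S(S(add(mul(SZ, SSZ), mul(SZ, Z))))))
  [13] S(S(S(S(add(add(SSZ, mul(Z, SSZ)), mul(SZ, Z))))))
  [14] S(S(S(S(add(S(add(SZ, mul(Z, SSZ))), mul(SZ, Z))))))
  [15] S(S(S(S(S(add(add(SZ, mul(Z, SSZ)), mul(SZ, Z)))))))
  [16] S(S(S(S(S(add(S(add(Z, mul(Z, SSZ))), mul(SZ, Z)))))))
  [17] S(S(S(S(S(S(add(add(Z, mul(Z, SSZ)), mul(SZ, Z))))))))
  [18] S(S(S(S(S(S(add(mul(Z, SSZ), mul(SZ, Z))))))))
  [19] S(S(S(S(S(S(add(Z, mul(SZ, Z))))))))
  [20] S(S(S(S(S(S(mul(SZ, Z)))))))
  [21] S(S(S(S(S(S(add(Z, mul(Z, Z))))))))
  [22] S(S(S(S(S(S(mul(Z, Z)))))))
  [23] S^6(Z)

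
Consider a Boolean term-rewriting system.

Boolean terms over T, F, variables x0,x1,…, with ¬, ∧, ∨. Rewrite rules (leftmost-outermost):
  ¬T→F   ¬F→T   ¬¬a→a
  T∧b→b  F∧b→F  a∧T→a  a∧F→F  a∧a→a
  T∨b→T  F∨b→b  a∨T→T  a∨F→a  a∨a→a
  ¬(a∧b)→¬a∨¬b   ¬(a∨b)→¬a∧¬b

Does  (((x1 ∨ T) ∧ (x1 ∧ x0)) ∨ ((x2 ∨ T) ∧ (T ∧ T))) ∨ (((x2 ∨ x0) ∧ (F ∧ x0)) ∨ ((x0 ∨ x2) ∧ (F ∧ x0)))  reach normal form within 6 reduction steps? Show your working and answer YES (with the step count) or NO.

Answer: NO — after 6 steps the term is T ∨ (((x2 ∨ x0) ∧ (F ∧ x0)) ∨ ((x0 ∨ x2) ∧ (F ∧ x0))), not yet normal

Reduction:
  start: (((x1 ∨ T) ∧ (x1 ∧ x0)) ∨ ((x2 ∨ T) ∧ (T ∧ T))) ∨ (((x2 ∨ x0) ∧ (F ∧ x0)) ∨ ((x0 ∨ x2) ∧ (F ∧ x0)))
  step 1: ((T ∧ (x1 ∧ x0)) ∨ ((x2 ∨ T) ∧ (T ∧ T))) ∨ (((x2 ∨ x0) ∧ (F ∧ x0)) ∨ ((x0 ∨ x2) ∧ (F ∧ x0)))
  step 2: ((x1 ∧ x0) ∨ ((x2 ∨ T) ∧ (T ∧ T))) ∨ (((x2 ∨ x0) ∧ (F ∧ x0)) ∨ ((x0 ∨ x2) ∧ (F ∧ x0)))
  step 3: ((x1 ∧ x0) ∨ (T ∧ (T ∧ T))) ∨ (((x2 ∨ x0) ∧ (F ∧ x0)) ∨ ((x0 ∨ x2) ∧ (F ∧ x0)))
  step 4: ((x1 ∧ x0) ∨ (T ∧ T)) ∨ (((x2 ∨ x0) ∧ (F ∧ x0)) ∨ ((x0 ∨ x2) ∧ (F ∧ x0)))
  step 5: ((x1 ∧ x0) ∨ T) ∨ (((x2 ∨ x0) ∧ (F ∧ x0)) ∨ ((x0 ∨ x2) ∧ (F ∧ x0)))
  step 6: T ∨ (((x2 ∨ x0) ∧ (F ∧ x0)) ∨ ((x0 ∨ x2) ∧ (F ∧ x0)))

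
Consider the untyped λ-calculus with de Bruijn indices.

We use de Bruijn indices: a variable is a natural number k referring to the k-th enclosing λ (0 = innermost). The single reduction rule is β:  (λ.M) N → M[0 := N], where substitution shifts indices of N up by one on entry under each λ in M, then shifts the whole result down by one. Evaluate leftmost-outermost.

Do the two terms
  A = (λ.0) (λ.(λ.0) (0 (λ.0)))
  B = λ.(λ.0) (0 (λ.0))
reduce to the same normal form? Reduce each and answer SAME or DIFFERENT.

Answer: SAME — A ⇓ λ.0 (λ.0), B ⇓ λ.0 (λ.0)

Working:
Term A:
  start: (λ.0) (λ.(λ.0) (0 (λ.0)))
  →1  λ.(λ.0) (0 (λ.0))
  →2  λ.0 (λ.0)

Term B:
  start: λ.(λ.0) (0 (λ.0))
  →1  λ.0 (λ.0)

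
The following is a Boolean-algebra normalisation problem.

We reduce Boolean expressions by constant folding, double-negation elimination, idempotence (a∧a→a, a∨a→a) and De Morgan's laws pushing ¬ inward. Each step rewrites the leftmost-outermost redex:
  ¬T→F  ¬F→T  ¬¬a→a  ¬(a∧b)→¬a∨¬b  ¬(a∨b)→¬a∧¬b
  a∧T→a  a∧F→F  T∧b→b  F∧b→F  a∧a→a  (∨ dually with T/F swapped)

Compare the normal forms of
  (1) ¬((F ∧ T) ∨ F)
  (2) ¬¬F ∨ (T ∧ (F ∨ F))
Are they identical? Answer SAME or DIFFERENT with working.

Answer: DIFFERENT — A ⇓ T, B ⇓ F

Working:
Term A:
  start: ¬((F ∧ T) ∨ F)
  step 1: ¬(F ∧ T) ∧ ¬F
  step 2: (¬F ∨ ¬T) ∧ ¬F
  step 3: (T ∨ ¬T) ∧ ¬F
  step 4: T ∧ ¬F
  step 5: ¬F
  step 6: T

Term B:
  start: ¬¬F ∨ (T ∧ (F ∨ F))
  step 1: F ∨ (T ∧ (F ∨ F))
  step 2: T ∧ (F ∨ F)
  step 3: F ∨ F
  step 4: F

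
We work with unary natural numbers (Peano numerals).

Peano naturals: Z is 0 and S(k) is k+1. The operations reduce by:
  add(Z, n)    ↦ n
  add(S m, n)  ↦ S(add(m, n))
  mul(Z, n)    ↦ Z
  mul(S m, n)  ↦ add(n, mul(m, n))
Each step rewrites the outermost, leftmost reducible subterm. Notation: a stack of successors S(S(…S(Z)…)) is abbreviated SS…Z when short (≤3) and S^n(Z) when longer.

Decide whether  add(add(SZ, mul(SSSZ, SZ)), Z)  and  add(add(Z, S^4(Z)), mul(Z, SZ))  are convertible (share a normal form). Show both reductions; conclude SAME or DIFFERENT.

Term A:
  start: add(add(SZ, mul(SSSZ, SZ)), Z)
  step 1: add(S(add(Z, mul(SSSZ, SZ))), Z)
  step 2: S(add(add(Z, mul(SSSZ, SZ)), Z))
  step 3: S(add(mul(SSSZ, SZ), Z))
  step 4: S(add(add(SZ, mul(SSZ, SZ)), Z))
  step 5: S(add(S(add(Z, mul(SSZ, SZ))), Z))
  step 6: S(S(add(add(Z, mul(SSZ, SZ)), Z)))
  step 7: S(S(add(mul(SSZ, SZ), Z)))
  step 8: S(S(add(add(SZ, mul(SZ, SZ)), Z)))
  step 9: S(S(add(S(add(Z, mul(SZ, SZ))), Z)))
  step 10: S(S(S(add(add(Z, mul(SZ, SZ)), Z))))
  step 11: S(S(S(add(mul(SZ, SZ), Z))))
  step 12: S(S(S(add(add(SZ, mul(Z, SZ)), Z))))
  step 13: S(S(S(add(S(add(Z, mul(Z, SZ))), Z))))
  step 14: S(S(S(S(add(add(Z, mul(Z, SZ)), Z)))))
  step 15: S(S(S(S(add(mul(Z, SZ), Z)))))
  step 16: S(S(S(S(add(Z, Z)))))
  step 17: S^4(Z)

Term B:
  start: add(add(Z, S^4(Z)), mul(Z, SZ))
  step 1: add(S^4(Z), mul(Z, SZ))
  step 2: S(add(SSSZ, mul(Z, SZ)))
  step 3: S(S(add(SSZ, mul(Z, SZ))))
  step 4: S(S(S(add(SZ, mul(Z, SZ)))))
  step 5: S(S(S(S(add(Z, mul(Z, SZ))))))
  step 6: S(S(S(S(mul(Z, SZ)))))
  step 7: S^4(Z)

Answer: SAME — A ⇓ S^4(Z), B ⇓ S^4(Z)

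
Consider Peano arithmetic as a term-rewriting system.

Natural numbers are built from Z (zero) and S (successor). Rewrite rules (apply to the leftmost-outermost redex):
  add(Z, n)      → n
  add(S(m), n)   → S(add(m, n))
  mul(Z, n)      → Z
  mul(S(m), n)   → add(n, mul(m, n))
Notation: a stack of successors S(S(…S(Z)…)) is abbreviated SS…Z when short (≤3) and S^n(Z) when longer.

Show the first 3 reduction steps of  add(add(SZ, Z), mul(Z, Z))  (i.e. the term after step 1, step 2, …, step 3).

Answer: after 3 steps: S(add(Z, mul(Z, Z)))

Reduction:
  start: add(add(SZ, Z), mul(Z, Z))
  [1] add(S(add(Z, Z)), mul(Z, Z))
  [2] S(add(add(Z, Z), mul(Z, Z)))
  [3] S(add(Z, mul(Z, Z)))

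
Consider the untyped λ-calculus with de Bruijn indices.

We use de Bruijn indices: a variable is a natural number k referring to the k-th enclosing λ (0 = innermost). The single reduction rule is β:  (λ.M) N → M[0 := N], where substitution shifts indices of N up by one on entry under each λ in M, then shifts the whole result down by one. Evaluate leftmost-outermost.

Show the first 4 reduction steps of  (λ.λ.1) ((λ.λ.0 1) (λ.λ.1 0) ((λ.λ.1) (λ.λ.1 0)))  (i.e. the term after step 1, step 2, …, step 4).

  start: (λ.λ.1) ((λ.λ.0 1) (λ.λ.1 0) ((λ.λ.1) (λ.λ.1 0)))
  step 1: λ.(λ.λ.0 1) (λ.λ.1 0) ((λ.λ.1) (λ.λ.1 0))
  step 2: λ.(λ.0 (λ.λ.1 0)) ((λ.λ.1) (λ.λ.1 0))
  step 3: λ.(λ.λ.1) (λ.λ.1 0) (λ.λ.1 0)
  step 4: λ.(λ.λ.λ.1 0) (λ.λ.1 0)

Answer: after 4 steps: λ.(λ.λ.λ.1 0) (λ.λ.1 0)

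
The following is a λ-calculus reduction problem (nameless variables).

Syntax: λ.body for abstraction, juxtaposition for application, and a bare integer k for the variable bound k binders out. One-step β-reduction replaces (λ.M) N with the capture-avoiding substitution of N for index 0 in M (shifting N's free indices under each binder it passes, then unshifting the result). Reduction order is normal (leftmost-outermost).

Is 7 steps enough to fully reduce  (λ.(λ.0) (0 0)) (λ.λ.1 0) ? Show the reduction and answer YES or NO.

  start: (λ.(λ.0) (0 0)) (λ.λ.1 0)
  →1  (λ.0) ((λ.λ.1 0) (λ.λ.1 0))
  →2  (λ.λ.1 0) (λ.λ.1 0)
  →3  λ.(λ.λ.1 0) 0
  →4  λ.λ.1 0

Answer: YES — reaches normal form λ.λ.1 0 in 4 ≤ 7 steps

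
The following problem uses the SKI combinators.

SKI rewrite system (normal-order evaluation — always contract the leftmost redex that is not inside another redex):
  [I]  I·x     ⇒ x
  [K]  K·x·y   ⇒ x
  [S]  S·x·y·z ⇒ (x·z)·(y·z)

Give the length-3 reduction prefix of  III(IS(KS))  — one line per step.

  start: III(IS(KS))
  [1] II(IS(KS))
  [2] I(IS(KS))
  [3] IS(KS)

Answer: after 3 steps: IS(KS)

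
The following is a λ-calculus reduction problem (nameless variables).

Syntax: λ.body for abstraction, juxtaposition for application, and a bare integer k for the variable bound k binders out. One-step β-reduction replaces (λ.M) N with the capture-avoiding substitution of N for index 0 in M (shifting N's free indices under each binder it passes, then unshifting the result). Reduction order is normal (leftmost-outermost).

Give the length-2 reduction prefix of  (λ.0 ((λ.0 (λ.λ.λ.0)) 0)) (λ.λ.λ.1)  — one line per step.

  start: (λ.0 ((λ.0 (λ.λ.λ.0)) 0)) (λ.λ.λ.1)
  [1] (λ.λ.λ.1) ((λ.0 (λ.λ.λ.0)) (λ.λ.λ.1))
  [2] λ.λ.1

Answer: after 2 steps: λ.λ.1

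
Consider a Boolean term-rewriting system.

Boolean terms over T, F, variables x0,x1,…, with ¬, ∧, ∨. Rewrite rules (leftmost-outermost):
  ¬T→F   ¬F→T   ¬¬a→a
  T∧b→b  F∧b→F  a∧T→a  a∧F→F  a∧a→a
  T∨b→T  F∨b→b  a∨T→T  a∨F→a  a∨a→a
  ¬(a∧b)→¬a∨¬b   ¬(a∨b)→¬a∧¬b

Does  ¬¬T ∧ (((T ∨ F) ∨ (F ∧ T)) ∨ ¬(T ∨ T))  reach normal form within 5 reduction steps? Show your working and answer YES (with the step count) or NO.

Answer: YES — reaches normal form T in 5 ≤ 5 steps

Reduction:
  start: ¬¬T ∧ (((T ∨ F) ∨ (F ∧ T)) ∨ ¬(T ∨ T))
  [1] T ∧ (((T ∨ F) ∨ (F ∧ T)) ∨ ¬(T ∨ T))
  [2] ((T ∨ F) ∨ (F ∧ T)) ∨ ¬(T ∨ T)
  [3] (T ∨ (F ∧ T)) ∨ ¬(T ∨ T)
  [4] T ∨ ¬(T ∨ T)
  [5] T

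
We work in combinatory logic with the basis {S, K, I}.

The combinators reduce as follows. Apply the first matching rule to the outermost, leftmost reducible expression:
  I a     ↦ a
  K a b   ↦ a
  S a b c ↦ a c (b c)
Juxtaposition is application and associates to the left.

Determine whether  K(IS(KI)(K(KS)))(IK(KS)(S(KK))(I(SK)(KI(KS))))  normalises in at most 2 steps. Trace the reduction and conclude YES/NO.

  start: K(IS(KI)(K(KS)))(IK(KS)(S(KK))(I(SK)(KI(KS))))
  [1] IS(KI)(K(KS))
  [2] S(KI)(K(KS))

Answer: YES — reaches normal form S(KI)(K(KS)) in 2 ≤ 2 steps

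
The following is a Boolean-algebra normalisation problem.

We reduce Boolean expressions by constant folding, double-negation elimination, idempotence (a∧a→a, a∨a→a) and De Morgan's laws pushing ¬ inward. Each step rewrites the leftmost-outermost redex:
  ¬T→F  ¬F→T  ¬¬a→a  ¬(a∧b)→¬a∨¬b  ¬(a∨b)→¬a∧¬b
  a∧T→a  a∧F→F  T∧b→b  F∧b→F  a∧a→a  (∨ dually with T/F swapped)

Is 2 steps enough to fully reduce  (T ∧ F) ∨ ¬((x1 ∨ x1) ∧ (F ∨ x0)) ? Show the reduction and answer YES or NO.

Answer: NO — after 2 steps the term is ¬((x1 ∨ x1) ∧ (F ∨ x0)), not yet normal

Working:
  start: (T ∧ F) ∨ ¬((x1 ∨ x1) ∧ (F ∨ x0))
  step 1: F ∨ ¬((x1 ∨ x1) ∧ (F ∨ x0))
  step 2: ¬((x1 ∨ x1) ∧ (F ∨ x0))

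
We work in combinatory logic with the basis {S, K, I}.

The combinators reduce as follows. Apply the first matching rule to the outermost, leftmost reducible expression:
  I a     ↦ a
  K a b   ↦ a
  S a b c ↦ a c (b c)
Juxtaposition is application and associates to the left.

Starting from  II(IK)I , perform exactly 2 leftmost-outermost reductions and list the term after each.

  start: II(IK)I
  step 1: I(IK)I
  step 2: IKI

Answer: after 2 steps: IKI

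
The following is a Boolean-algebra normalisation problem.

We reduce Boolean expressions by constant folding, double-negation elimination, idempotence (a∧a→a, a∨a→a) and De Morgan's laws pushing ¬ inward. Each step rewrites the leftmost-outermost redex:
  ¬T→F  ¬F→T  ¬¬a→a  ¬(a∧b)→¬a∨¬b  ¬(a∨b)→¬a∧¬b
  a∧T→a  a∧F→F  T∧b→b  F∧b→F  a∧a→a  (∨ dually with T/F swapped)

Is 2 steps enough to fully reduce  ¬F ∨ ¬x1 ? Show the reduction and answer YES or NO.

  start: ¬F ∨ ¬x1
  [1] T ∨ ¬x1
  [2] T

Answer: YES — reaches normal form T in 2 ≤ 2 steps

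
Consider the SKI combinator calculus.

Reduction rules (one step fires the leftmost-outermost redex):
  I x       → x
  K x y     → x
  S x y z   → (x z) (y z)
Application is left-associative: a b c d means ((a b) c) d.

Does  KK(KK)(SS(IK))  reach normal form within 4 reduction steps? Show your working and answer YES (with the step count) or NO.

Answer: YES — reaches normal form K(SSK) in 2 ≤ 4 steps

Derivation:
  start: KK(KK)(SS(IK))
  [1] K(SS(IK))
  [2] K(SSK)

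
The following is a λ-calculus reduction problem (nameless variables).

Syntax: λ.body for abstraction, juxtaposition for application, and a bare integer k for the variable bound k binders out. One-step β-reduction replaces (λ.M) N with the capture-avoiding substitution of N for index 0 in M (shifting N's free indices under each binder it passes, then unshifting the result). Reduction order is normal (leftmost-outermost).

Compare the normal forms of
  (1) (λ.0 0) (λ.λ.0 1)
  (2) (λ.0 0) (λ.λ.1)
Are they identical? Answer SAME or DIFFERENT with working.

Answer: DIFFERENT — A ⇓ λ.0 (λ.λ.0 1), B ⇓ λ.λ.λ.1

Working:
Term A:
  start: (λ.0 0) (λ.λ.0 1)
  [1] (λ.λ.0 1) (λ.λ.0 1)
  [2] λ.0 (λ.λ.0 1)

Term B:
  start: (λ.0 0) (λ.λ.1)
  [1] (λ.λ.1) (λ.λ.1)
  [2] λ.λ.λ.1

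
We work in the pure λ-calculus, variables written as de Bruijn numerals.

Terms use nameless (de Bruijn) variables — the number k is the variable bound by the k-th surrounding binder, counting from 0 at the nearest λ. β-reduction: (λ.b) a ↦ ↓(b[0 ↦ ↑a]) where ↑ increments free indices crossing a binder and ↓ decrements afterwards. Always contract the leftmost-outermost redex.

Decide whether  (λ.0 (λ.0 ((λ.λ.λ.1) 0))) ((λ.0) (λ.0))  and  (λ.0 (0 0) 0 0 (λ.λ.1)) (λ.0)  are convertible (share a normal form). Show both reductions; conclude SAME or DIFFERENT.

Answer: DIFFERENT — A ⇓ λ.0 (λ.λ.1), B ⇓ λ.λ.1

Working:
Term A:
  start: (λ.0 (λ.0 ((λ.λ.λ.1) 0))) ((λ.0) (λ.0))
  [1] (λ.0) (λ.0) (λ.0 ((λ.λ.λ.1) 0))
  [2] (λ.0) (λ.0 ((λ.λ.λ.1) 0))
  [3] λ.0 ((λ.λ.λ.1) 0)
  [4] λ.0 (λ.λ.1)

Term B:
  start: (λ.0 (0 0) 0 0 (λ.λ.1)) (λ.0)
  [1] (λ.0) ((λ.0) (λ.0)) (λ.0) (λ.0) (λ.λ.1)
  [2] (λ.0) (λ.0) (λ.0) (λ.0) (λ.λ.1)
  [3] (λ.0) (λ.0) (λ.0) (λ.λ.1)
  [4] (λ.0) (λ.0) (λ.λ.1)
  [5] (λ.0) (λ.λ.1)
  [6] λ.λ.1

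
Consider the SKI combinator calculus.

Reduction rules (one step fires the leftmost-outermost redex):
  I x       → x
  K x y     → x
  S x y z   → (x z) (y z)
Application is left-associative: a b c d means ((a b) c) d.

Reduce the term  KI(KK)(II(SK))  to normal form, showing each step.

Answer: normal form = SK  (in 4 steps)

Working:
  start: KI(KK)(II(SK))
  →1  I(II(SK))
  →2  II(SK)
  →3  I(SK)
  →4  SK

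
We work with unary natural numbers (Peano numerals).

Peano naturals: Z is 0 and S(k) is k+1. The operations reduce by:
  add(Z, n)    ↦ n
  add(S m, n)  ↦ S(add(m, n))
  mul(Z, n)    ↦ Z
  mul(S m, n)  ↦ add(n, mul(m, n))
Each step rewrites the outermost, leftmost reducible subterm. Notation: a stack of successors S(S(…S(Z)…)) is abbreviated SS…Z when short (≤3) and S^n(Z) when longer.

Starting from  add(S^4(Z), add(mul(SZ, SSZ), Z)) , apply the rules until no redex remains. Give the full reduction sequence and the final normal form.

  start: add(S^4(Z), add(mul(SZ, SSZ), Z))
  step 1: S(add(SSSZ, add(mul(SZ, SSZ), Z)))
  step 2: S(S(add(SSZ, add(mul(SZ, SSZ), Z))))
  step 3: S(S(S(add(SZ, add(mul(SZ, SSZ), Z)))))
  step 4: S(S(S(S(add(Z, add(mul(SZ, SSZ), Z))))))
  step 5: S(S(S(S(add(mul(SZ, SSZ), Z)))))
  step 6: S(S(S(S(add(add(SSZ, mul(Z, SSZ)), Z)))))
  step 7: S(S(S(S(add(S(add(SZ, mul(Z, SSZ))), Z)))))
  step 8: S(S(S(S(S(add(add(SZ, mul(Z, SSZ)), Z))))))
  step 9: S(S(S(S(S(add(S(add(Z, mul(Z, SSZ))), Z))))))
  step 10: S(S(S(S(S(S(add(add(Z, mul(Z, SSZ)), Z)))))))
  step 11: S(S(S(S(S(S(add(mul(Z, SSZ), Z)))))))
  step 12: S(S(S(S(S(S(add(Z, Z)))))))
  step 13: S^6(Z)

Answer: normal form = S^6(Z)  (in 13 steps)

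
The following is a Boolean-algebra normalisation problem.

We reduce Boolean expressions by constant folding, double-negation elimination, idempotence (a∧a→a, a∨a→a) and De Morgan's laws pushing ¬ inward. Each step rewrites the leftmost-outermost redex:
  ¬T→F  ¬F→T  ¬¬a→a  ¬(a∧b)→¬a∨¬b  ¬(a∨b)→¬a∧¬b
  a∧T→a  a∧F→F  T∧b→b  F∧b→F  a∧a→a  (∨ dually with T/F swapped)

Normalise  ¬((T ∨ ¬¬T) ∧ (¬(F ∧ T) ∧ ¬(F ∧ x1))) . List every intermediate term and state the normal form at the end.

Answer: normal form = F  (in 11 steps)

Reduction:
  start: ¬((T ∨ ¬¬T) ∧ (¬(F ∧ T) ∧ ¬(F ∧ x1)))
  step 1: ¬(T ∨ ¬¬T) ∨ ¬(¬(F ∧ T) ∧ ¬(F ∧ x1))
  step 2: (¬T ∧ ¬¬¬T) ∨ ¬(¬(F ∧ T) ∧ ¬(F ∧ x1))
  step 3: (F ∧ ¬¬¬T) ∨ ¬(¬(F ∧ T) ∧ ¬(F ∧ x1))
  step 4: F ∨ ¬(¬(F ∧ T) ∧ ¬(F ∧ x1))
  step 5: ¬(¬(F ∧ T) ∧ ¬(F ∧ x1))
  step 6: ¬¬(F ∧ T) ∨ ¬¬(F ∧ x1)
  step 7: (F ∧ T) ∨ ¬¬(F ∧ x1)
  step 8: F ∨ ¬¬(F ∧ x1)
  step 9: ¬¬(F ∧ x1)
  step 10: F ∧ x1
  step 11: F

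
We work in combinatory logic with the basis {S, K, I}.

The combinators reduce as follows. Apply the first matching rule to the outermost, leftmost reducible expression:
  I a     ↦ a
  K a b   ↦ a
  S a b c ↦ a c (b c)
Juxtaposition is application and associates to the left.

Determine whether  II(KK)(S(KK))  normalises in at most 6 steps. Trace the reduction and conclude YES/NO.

  start: II(KK)(S(KK))
  step 1: I(KK)(S(KK))
  step 2: KK(S(KK))
  step 3: K

Answer: YES — reaches normal form K in 3 ≤ 6 steps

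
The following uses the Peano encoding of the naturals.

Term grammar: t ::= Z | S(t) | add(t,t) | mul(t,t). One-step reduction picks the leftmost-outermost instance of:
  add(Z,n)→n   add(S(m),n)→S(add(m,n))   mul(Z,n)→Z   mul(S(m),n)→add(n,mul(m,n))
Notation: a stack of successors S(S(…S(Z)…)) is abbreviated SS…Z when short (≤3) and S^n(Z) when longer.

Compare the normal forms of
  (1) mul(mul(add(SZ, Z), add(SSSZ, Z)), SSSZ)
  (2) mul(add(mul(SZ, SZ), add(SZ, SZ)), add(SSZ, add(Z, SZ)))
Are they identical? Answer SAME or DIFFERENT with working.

Answer: SAME — A ⇓ S^9(Z), B ⇓ S^9(Z)

Reduction:
Term A:
  start: mul(mul(add(SZ, Z), add(SSSZ, Z)), SSSZ)
  [1] mul(mul(S(add(Z, Z)), add(SSSZ, Z)), SSSZ)
  [2] mul(add(add(SSSZ, Z), mul(add(Z, Z), add(SSSZ, Z))), SSSZ)
  [3] mul(add(S(add(SSZ, Z)), mul(add(Z, Z), add(SSSZ, Z))), SSSZ)
  [4] mul(S(add(add(SSZ, Z), mul(add(Z, Z), add(SSSZ, Z)))), SSSZ)
  [5] add(SSSZ, mul(add(add(SSZ, Z), mul(add(Z, Z), add(SSSZ, Z))), SSSZ))
  [6] S(add(SSZ, mul(add(add(SSZ, Z), mul(add(Z, Z), add(SSSZ, Z))), SSSZ)))
  [7] S(S(add(SZ, mul(add(add(SSZ, Z), mul(add(Z, Z), add(SSSZ, Z))), SSSZ))))
  [8] S(S(S(add(Z, mul(add(add(SSZ, Z), mul(add(Z, Z), add(SSSZ, Z))), SSSZ)))))
  [9] S(S(S(mul(add(add(SSZ, Z), mul(add(Z, Z), add(SSSZ, Z))), SSSZ))))
  [10] S(S(S(mul(add(S(add(SZ, Z)), mul(add(Z, Z), add(SSSZ, Z))), SSSZ))))
  [11] S(S(S(mul(S(add(add(SZ, Z), mul(add(Z, Z), add(SSSZ, Z)))), SSSZ))))
  [12] S(S(S(add(SSSZ, mul(add(add(SZ, Z), mul(add(Z, Z), add(SSSZ, Z))), SSSZ)))))
  [13] S(S(S(S(add(SSZ, mul(add(add(SZ, Z), mul(add(Z, Z), add(SSSZ, Z))), SSSZ))))))
  [14] S(S(S(S(S(add(SZ, mul(add(add(SZ, Z), mul(add(Z, Z), add(SSSZ, Z))), SSSZ)))))))
  [15] S(S(S(S(S(S(add(Z, mul(add(add(SZ, Z), mul(add(Z, Z), add(SSSZ, Z))), SSSZ))))))))
  [16] S(S(S(S(S(S(mul(add(add(SZ, Z), mul(add(Z, Z), add(SSSZ, Z))), SSSZ)))))))
  [17] S(S(S(S(S(S(mul(add(S(add(Z, Z)), mul(add(Z, Z), add(SSSZ, Z))), SSSZ)))))))
  [18] S(S(S(S(S(S(mul(S(add(add(Z, Z), mul(add(Z, Z), add(SSSZ, Z)))), SSSZ)))))))
  [19] S(S(S(S(S(S(add(SSSZ, mul(add(add(Z, Z), mul(add(Z, Z), add(SSSZ, Z))), SSSZ))))))))
  [20] S(S(S(S(S(S(S(add(SSZ, mul(add(add(Z, Z), mul(add(Z, Z), add(SSSZ, Z))), SSSZ)))))))))
  [21] S(S(S(S(S(S(S(S(add(SZ, mul(add(add(Z, Z), mul(add(Z, Z), add(SSSZ, Z))), SSSZ))))))))))
  [22] S(S(S(S(S(S(S(S(S(add(Z, mul(add(add(Z, Z), mul(add(Z, Z), add(SSSZ, Z))), SSSZ)))))))))))
  [23] S(S(S(S(S(S(S(S(S(mul(add(add(Z, Z), mul(add(Z, Z), add(SSSZ, Z))), SSSZ))))))))))
  [24] S(S(S(S(S(S(S(S(S(mul(add(Z, mul(add(Z, Z), add(SSSZ, Z))), SSSZ))))))))))
  [25] S(S(S(S(S(S(S(S(S(mul(mul(add(Z, Z), add(SSSZ, Z)), SSSZ))))))))))
  [26] S(S(S(S(S(S(S(S(S(mul(mul(Z, add(SSSZ, Z)), SSSZ))))))))))
  [27] S(S(S(S(S(S(S(S(S(mul(Z, SSSZ))))))))))
  [28] S^9(Z)

Term B:
  start: mul(add(mul(SZ, SZ), add(SZ, SZ)), add(SSZ, add(Z, SZ)))
  [1] mul(add(add(SZ, mul(Z, SZ)), add(SZ, SZ)), add(SSZ, add(Z, SZ)))
  [2] mul(add(S(add(Z, mul(Z, SZ))), add(SZ, SZ)), add(SSZ, add(Z, SZ)))
  [3] mul(S(add(add(Z, mul(Z, SZ)), add(SZ, SZ))), add(SSZ, add(Z, SZ)))
  [4] add(add(SSZ, add(Z, SZ)), mul(add(add(Z, mul(Z, SZ)), add(SZ, SZ)), add(SSZ, add(Z, SZ))))
  [5] add(S(add(SZ, add(Z, SZ))), mul(add(add(Z, mul(Z, SZ)), add(SZ, SZ)), add(SSZ, add(Z, SZ))))
  [6] S(add(add(SZ, add(Z, SZ)), mul(add(add(Z, mul(Z, SZ)), add(SZ, SZ)), add(SSZ, add(Z, SZ)))))
  [7] S(add(S(add(Z, add(Z, SZ))), mul(add(add(Z, mul(Z, SZ)), add(SZ, SZ)), add(SSZ, add(Z, SZ)))))
  [8] S(S(add(add(Z, add(Z, SZ)), mul(add(add(Z, mul(Z, SZ)), add(SZ, SZ)), add(SSZ, add(Z, SZ))))))
  [9] S(S(add(add(Z, SZ), mul(add(add(Z, mul(Z, SZ)), add(SZ, SZ)), add(SSZ, add(Z, SZ))))))
  [10] S(S(add(SZ, mul(add(add(Z, mul(Z, SZ)), add(SZ, SZ)), add(SSZ, add(Z, SZ))))))
  [11] S(S(S(add(Z, mul(add(add(Z, mul(Z, SZ)), add(SZ, SZ)), add(SSZ, add(Z, SZ)))))))
  [12] S(S(S(mul(add(add(Z, mul(Z, SZ)), add(SZ, SZ)), add(SSZ, add(Z, SZ))))))
  [13] S(S(S(mul(add(mul(Z, SZ), add(SZ, SZ)), add(SSZ, add(Z, SZ))))))
  [14] S(S(S(mul(add(Z, add(SZ, SZ)), add(SSZ, add(Z, SZ))))))
  [15] S(S(S(mul(add(SZ, SZ), add(SSZ, add(Z, SZ))))))
  [16] S(S(S(mul(S(add(Z, SZ)), add(SSZ, add(Z, SZ))))))
  [17] S(S(S(add(add(SSZ, add(Z, SZ)), mul(add(Z, SZ), add(SSZ, add(Z, SZ)))))))
  [18] S(S(S(add(S(add(SZ, add(Z, SZ))), mul(add(Z, SZ), add(SSZ, add(Z, SZ)))))))
  [19] S(S(S(S(add(add(SZ, add(Z, SZ)), mul(add(Z, SZ), add(SSZ, add(Z, SZ))))))))
  [20] S(S(S(S(add(S(add(Z, add(Z, SZ))), mul(add(Z, SZ), add(SSZ, add(Z, SZ))))))))
  [21] S(S(S(S(S(add(add(Z, add(Z, SZ)), mul(add(Z, SZ), add(SSZ, add(Z, SZ)))))))))
  [22] S(S(S(S(S(add(add(Z, SZ), mul(add(Z, SZ), add(SSZ, add(Z, SZ)))))))))
  [23] S(S(S(S(S(add(SZ, mul(add(Z, SZ), add(SSZ, add(Z, SZ)))))))))
  [24] S(S(S(S(S(S(add(Z, mul(add(Z, SZ), add(SSZ, add(Z, SZ))))))))))
  [25] S(S(S(S(S(S(mul(add(Z, SZ), add(SSZ, add(Z, SZ)))))))))
  [26] S(S(S(S(S(S(mul(SZ, add(SSZ, add(Z, SZ)))))))))
  [27] S(S(S(S(S(S(add(add(SSZ, add(Z, SZ)), mul(Z, add(SSZ, add(Z, SZ))))))))))
  [28] S(S(S(S(S(S(add(S(add(SZ, add(Z, SZ))), mul(Z, add(SSZ, add(Z, SZ))))))))))
  [29] S(S(S(S(S(S(S(add(add(SZ, add(Z, SZ)), mul(Z, add(SSZ, add(Z, SZ)))))))))))
  [30] S(S(S(S(S(S(S(add(S(add(Z, add(Z, SZ))), mul(Z, add(SSZ, add(Z, SZ)))))))))))
  [31] S(S(S(S(S(S(S(S(add(add(Z, add(Z, SZ)), mul(Z, add(SSZ, add(Z, SZ))))))))))))
  [32] S(S(S(S(S(S(S(S(add(add(Z, SZ), mul(Z, add(SSZ, add(Z, SZ))))))))))))
  [33] S(S(S(S(S(S(S(S(add(SZ, mul(Z, add(SSZ, add(Z, SZ))))))))))))
  [34] S(S(S(S(S(S(S(S(S(add(Z, mul(Z, add(SSZ, add(Z, SZ)))))))))))))
  [35] S(S(S(S(S(S(S(S(S(mul(Z, add(SSZ, add(Z, SZ))))))))))))
  [36] S^9(Z)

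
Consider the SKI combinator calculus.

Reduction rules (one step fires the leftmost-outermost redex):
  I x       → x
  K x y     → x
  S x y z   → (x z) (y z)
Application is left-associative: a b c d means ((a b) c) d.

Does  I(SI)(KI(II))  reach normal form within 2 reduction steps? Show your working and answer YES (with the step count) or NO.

  start: I(SI)(KI(II))
  [1] SI(KI(II))
  [2] SII

Answer: YES — reaches normal form SII in 2 ≤ 2 steps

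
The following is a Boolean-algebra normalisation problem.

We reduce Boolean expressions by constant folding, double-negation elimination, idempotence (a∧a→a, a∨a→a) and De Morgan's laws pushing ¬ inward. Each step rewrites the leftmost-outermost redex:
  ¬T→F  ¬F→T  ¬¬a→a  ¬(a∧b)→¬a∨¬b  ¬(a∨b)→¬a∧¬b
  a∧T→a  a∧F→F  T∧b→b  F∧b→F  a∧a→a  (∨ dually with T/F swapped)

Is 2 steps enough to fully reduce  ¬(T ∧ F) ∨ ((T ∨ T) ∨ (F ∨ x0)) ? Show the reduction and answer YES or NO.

Answer: NO — after 2 steps the term is (F ∨ ¬F) ∨ ((T ∨ T) ∨ (F ∨ x0)), not yet normal

Derivation:
  start: ¬(T ∧ F) ∨ ((T ∨ T) ∨ (F ∨ x0))
  [1] (¬T ∨ ¬F) ∨ ((T ∨ T) ∨ (F ∨ x0))
  [2] (F ∨ ¬F) ∨ ((T ∨ T) ∨ (F ∨ x0))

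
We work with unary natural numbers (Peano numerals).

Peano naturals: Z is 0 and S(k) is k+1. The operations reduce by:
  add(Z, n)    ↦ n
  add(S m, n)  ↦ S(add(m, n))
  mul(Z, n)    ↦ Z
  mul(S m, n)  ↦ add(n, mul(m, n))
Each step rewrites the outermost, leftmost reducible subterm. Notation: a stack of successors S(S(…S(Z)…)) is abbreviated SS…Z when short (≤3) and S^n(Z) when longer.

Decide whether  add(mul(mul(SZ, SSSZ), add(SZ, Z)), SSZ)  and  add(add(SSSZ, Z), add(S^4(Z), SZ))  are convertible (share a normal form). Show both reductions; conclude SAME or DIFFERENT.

Term A:
  start: add(mul(mul(SZ, SSSZ), add(SZ, Z)), SSZ)
  step 1: add(mul(add(SSSZ, mul(Z, SSSZ)), add(SZ, Z)), SSZ)
  step 2: add(mul(S(add(SSZ, mul(Z, SSSZ))), add(SZ, Z)), SSZ)
  step 3: add(add(add(SZ, Z), mul(add(SSZ, mul(Z, SSSZ)), add(SZ, Z))), SSZ)
  step 4: add(add(S(add(Z, Z)), mul(add(SSZ, mul(Z, SSSZ)), add(SZ, Z))), SSZ)
  step 5: add(S(add(add(Z, Z), mul(add(SSZ, mul(Z, SSSZ)), add(SZ, Z)))), SSZ)
  step 6: S(add(add(add(Z, Z), mul(add(SSZ, mul(Z, SSSZ)), add(SZ, Z))), SSZ))
  step 7: S(add(add(Z, mul(add(SSZ, mul(Z, SSSZ)), add(SZ, Z))), SSZ))
  step 8: S(add(mul(add(SSZ, mul(Z, SSSZ)), add(SZ, Z)), SSZ))
  step 9: S(add(mul(S(add(SZ, mul(Z, SSSZ))), add(SZ, Z)), SSZ))
  step 10: S(add(add(add(SZ, Z), mul(add(SZ, mul(Z, SSSZ)), add(SZ, Z))), SSZ))
  step 11: S(add(add(S(add(Z, Z)), mul(add(SZ, mul(Z, SSSZ)), add(SZ, Z))), SSZ))
  step 12: S(add(S(add(add(Z, Z), mul(add(SZ, mul(Z, SSSZ)), add(SZ, Z)))), SSZ))
  step 13: S(S(add(add(add(Z, Z), mul(add(SZ, mul(Z, SSSZ)), add(SZ, Z))), SSZ)))
  step 14: S(S(add(add(Z, mul(add(SZ, mul(Z, SSSZ)), add(SZ, Z))), SSZ)))
  step 15: S(S(add(mul(add(SZ, mul(Z, SSSZ)), add(SZ, Z)), SSZ)))
  step 16: S(S(add(mul(S(add(Z, mul(Z, SSSZ))), add(SZ, Z)), SSZ)))
  step 17: S(S(add(add(add(SZ, Z), mul(add(Z, mul(Z, SSSZ)), add(SZ, Z))), SSZ)))
  step 18: S(S(add(add(S(add(Z, Z)), mul(add(Z, mul(Z, SSSZ)), add(SZ, Z))), SSZ)))
  step 19: S(S(add(S(add(add(Z, Z), mul(add(Z, mul(Z, SSSZ)), add(SZ, Z)))), SSZ)))
  step 20: S(S(S(add(add(add(Z, Z), mul(add(Z, mul(Z, SSSZ)), add(SZ, Z))), SSZ))))
  step 21: S(S(S(add(add(Z, mul(add(Z, mul(Z, SSSZ)), add(SZ, Z))), SSZ))))
  step 22: S(S(S(add(mul(add(Z, mul(Z, SSSZ)), add(SZ, Z)), SSZ))))
  step 23: S(S(S(add(mul(mul(Z, SSSZ), add(SZ, Z)), SSZ))))
  step 24: S(S(S(add(mul(Z, add(SZ, Z)), SSZ))))
  step 25: S(S(S(add(Z, SSZ))))
  step 26: S^5(Z)

Term B:
  start: add(add(SSSZ, Z), add(S^4(Z), SZ))
  step 1: add(S(add(SSZ, Z)), add(S^4(Z), SZ))
  step 2: S(add(add(SSZ, Z), add(S^4(Z), SZ)))
  step 3: S(add(S(add(SZ, Z)), add(S^4(Z), SZ)))
  step 4: S(S(add(add(SZ, Z), add(S^4(Z), SZ))))
  step 5: S(S(add(S(add(Z, Z)), add(S^4(Z), SZ))))
  step 6: S(S(S(add(add(Z, Z), add(S^4(Z), SZ)))))
  step 7: S(S(S(add(Z, add(S^4(Z), SZ)))))
  step 8: S(S(S(add(S^4(Z), SZ))))
  step 9: S(S(S(S(add(SSSZ, SZ)))))
  step 10: S(S(S(S(S(add(SSZ, SZ))))))
  step 11: S(S(S(S(S(S(add(SZ, SZ)))))))
  step 12: S(S(S(S(S(S(S(add(Z, SZ))))))))
  step 13: S^8(Z)

Answer: DIFFERENT — A ⇓ S^5(Z), B ⇓ S^8(Z)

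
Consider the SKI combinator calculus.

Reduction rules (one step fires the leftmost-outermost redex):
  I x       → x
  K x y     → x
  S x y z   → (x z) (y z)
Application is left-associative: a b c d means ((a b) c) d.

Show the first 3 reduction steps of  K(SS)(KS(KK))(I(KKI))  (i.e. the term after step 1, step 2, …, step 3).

  start: K(SS)(KS(KK))(I(KKI))
  step 1: SS(I(KKI))
  step 2: SS(KKI)
  step 3: SSK

Answer: after 3 steps: SSK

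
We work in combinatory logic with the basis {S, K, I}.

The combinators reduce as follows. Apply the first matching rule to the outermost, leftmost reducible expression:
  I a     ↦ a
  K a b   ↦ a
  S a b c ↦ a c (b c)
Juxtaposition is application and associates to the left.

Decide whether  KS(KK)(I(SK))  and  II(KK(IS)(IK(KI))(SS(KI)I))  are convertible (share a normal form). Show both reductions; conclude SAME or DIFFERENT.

Term A:
  start: KS(KK)(I(SK))
  step 1: S(I(SK))
  step 2: S(SK)

Term B:
  start: II(KK(IS)(IK(KI))(SS(KI)I))
  step 1: I(KK(IS)(IK(KI))(SS(KI)I))
  step 2: KK(IS)(IK(KI))(SS(KI)I)
  step 3: K(IK(KI))(SS(KI)I)
  step 4: IK(KI)
  step 5: K(KI)

Answer: DIFFERENT — A ⇓ S(SK), B ⇓ K(KI)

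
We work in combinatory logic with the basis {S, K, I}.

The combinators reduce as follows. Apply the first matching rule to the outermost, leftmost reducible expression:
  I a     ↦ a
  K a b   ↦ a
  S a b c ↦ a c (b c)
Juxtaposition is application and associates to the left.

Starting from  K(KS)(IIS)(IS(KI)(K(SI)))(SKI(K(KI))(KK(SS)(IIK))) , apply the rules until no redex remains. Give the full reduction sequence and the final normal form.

  start: K(KS)(IIS)(IS(KI)(K(SI)))(SKI(K(KI))(KK(SS)(IIK)))
  [1] KS(IS(KI)(K(SI)))(SKI(K(KI))(KK(SS)(IIK)))
  [2] S(SKI(K(KI))(KK(SS)(IIK)))
  [3] S(K(K(KI))(I(K(KI)))(KK(SS)(IIK)))
  [4] S(K(KI)(KK(SS)(IIK)))
  [5] S(KI)

Answer: normal form = S(KI)  (in 5 steps)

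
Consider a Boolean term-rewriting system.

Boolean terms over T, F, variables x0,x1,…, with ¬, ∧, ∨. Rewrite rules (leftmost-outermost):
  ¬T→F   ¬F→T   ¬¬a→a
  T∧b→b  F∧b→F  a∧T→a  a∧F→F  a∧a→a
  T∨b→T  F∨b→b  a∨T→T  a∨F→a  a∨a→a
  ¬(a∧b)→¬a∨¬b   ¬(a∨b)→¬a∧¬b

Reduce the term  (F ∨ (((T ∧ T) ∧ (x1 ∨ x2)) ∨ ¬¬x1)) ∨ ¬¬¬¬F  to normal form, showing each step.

  start: (F ∨ (((T ∧ T) ∧ (x1 ∨ x2)) ∨ ¬¬x1)) ∨ ¬¬¬¬F
  →1  (((T ∧ T) ∧ (x1 ∨ x2)) ∨ ¬¬x1) ∨ ¬¬¬¬F
  →2  ((T ∧ (x1 ∨ x2)) ∨ ¬¬x1) ∨ ¬¬¬¬F
  →3  ((x1 ∨ x2) ∨ ¬¬x1) ∨ ¬¬¬¬F
  →4  ((x1 ∨ x2) ∨ x1) ∨ ¬¬¬¬F
  →5  ((x1 ∨ x2) ∨ x1) ∨ ¬¬F
  →6  ((x1 ∨ x2) ∨ x1) ∨ F
  →7  (x1 ∨ x2) ∨ x1

Answer: normal form = (x1 ∨ x2) ∨ x1  (in 7 steps)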